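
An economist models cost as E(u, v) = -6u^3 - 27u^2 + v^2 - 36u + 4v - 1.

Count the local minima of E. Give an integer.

E separates as a function of u plus a function of v, so ∇E=0 decouples.
∂E/∂u = -18(u + 1)(u + 2) = 0 at u ∈ {-2, -1}; ∂E/∂v = 2(v + 2) = 0 at v ∈ {-2}.
The Hessian is diagonal: diag(E_uu, E_vv). Second derivatives: E_uu(-2)=18, E_uu(-1)=-18; E_vv(-2)=2.
Local minima occur where both diagonal entries positive: (-2, -2). Count: 1.

1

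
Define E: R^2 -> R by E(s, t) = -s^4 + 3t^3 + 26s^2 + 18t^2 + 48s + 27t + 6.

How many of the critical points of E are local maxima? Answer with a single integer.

E separates as a function of s plus a function of t, so ∇E=0 decouples.
∂E/∂s = -4(s - 4)(s + 1)(s + 3) = 0 at s ∈ {-3, -1, 4}; ∂E/∂t = 9(t + 1)(t + 3) = 0 at t ∈ {-3, -1}.
The Hessian is diagonal: diag(E_ss, E_tt). Second derivatives: E_ss(-3)=-56, E_ss(-1)=40, E_ss(4)=-140; E_tt(-3)=-18, E_tt(-1)=18.
Local maxima occur where both diagonal entries negative: (-3, -3), (4, -3). Count: 2.

2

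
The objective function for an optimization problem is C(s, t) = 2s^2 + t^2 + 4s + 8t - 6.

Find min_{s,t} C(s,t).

-24

C(s,t) separates as P(s) + Q(t) − 6, so its minimum is min P + min Q − 6.
P'(s) = 4s + 4 vanishes at s ∈ {-1}; Q'(t) = 2(t + 4) vanishes at t ∈ {-4}.
Local minima of P (where P''>0): P(-1)=-2. Local minima of Q: Q(-4)=-16.
So the global minimum of C is P(-1) + Q(-4) − 6 = -2 − 16 − 6 = -24, attained at (-1, -4).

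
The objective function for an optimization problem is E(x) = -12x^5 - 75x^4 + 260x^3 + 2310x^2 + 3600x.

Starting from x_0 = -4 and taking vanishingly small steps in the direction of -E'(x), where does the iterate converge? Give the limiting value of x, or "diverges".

E'(x) = -60(x - 4)(x + 1)(x + 3)(x + 5), so E'(-4) = 1440.
Gradient descent moves in the -E' direction, i.e. x is decreasing.
The nearest critical point in that direction is x = -5, where E'' = 4320 > 0 (a local minimum). The iterate converges there.

-5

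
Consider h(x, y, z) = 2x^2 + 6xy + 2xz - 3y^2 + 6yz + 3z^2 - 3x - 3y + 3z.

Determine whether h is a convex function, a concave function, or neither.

neither

h is quadratic, so its Hessian is the constant matrix H = [[4, 6, 2], [6, -6, 6], [2, 6, 6]].
Leading principal minors: 4, -60, -336.
Neither pattern holds ⇒ H is indefinite ⇒ neither convex nor concave.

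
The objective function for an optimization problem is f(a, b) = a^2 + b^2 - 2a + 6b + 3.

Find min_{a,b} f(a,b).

f(a,b) separates as P(a) + Q(b) + 3, so its minimum is min P + min Q + 3.
P'(a) = 2a - 2 vanishes at a ∈ {1}; Q'(b) = 2b + 6 vanishes at b ∈ {-3}.
Local minima of P (where P''>0): P(1)=-1. Local minima of Q: Q(-3)=-9.
So the global minimum of f is P(1) + Q(-3) + 3 = -1 − 9 + 3 = -7, attained at (1, -3).

-7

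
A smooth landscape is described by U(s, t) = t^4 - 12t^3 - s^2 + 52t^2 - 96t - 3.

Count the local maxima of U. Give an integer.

1

U separates as a function of s plus a function of t, so ∇U=0 decouples.
∂U/∂s = -2s = 0 at s ∈ {0}; ∂U/∂t = 4(t - 4)(t - 3)(t - 2) = 0 at t ∈ {2, 3, 4}.
The Hessian is diagonal: diag(U_ss, U_tt). Second derivatives: U_ss(0)=-2; U_tt(2)=8, U_tt(3)=-4, U_tt(4)=8.
Local maxima occur where both diagonal entries negative: (0, 3). Count: 1.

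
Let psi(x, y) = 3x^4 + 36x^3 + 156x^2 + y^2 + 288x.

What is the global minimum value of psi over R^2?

psi(x,y) separates as P(x) + Q(y), so its minimum is min P + min Q.
P'(x) = 12(x + 2)(x + 3)(x + 4) vanishes at x ∈ {-4, -3, -2}; Q'(y) = 2y vanishes at y ∈ {0}.
Local minima of P (where P''>0): P(-4)=-192, P(-2)=-192. Local minima of Q: Q(0)=0.
So the global minimum of psi is P(-4) + Q(0) = -192 + 0 = -192, attained at (-4, 0).

-192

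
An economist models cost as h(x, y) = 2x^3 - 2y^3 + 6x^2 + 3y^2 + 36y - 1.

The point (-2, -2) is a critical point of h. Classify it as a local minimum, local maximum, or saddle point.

The mixed partial ∂²h/∂x∂y is 0, so the Hessian at any point is diag(h_xx, h_yy) = diag(12(x + 1), 6(-2y + 1)).
At (-2, -2): H = diag(-12, 30).
The eigenvalues have opposite signs, so H is indefinite: a saddle point.

saddle point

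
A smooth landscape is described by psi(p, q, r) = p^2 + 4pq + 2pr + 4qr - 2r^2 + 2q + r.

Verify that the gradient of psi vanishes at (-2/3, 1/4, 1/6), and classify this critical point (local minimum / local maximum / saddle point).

∇psi = (2p + 4q + 2r, 4p + 4r + 2, 2p + 4q - 4r + 1); substituting (-2/3, 1/4, 1/6) gives ∇psi = (0, 0, 0), so (-2/3, 1/4, 1/6) is indeed a critical point.
The Hessian is constant: H = [[2, 4, 2], [4, 0, 4], [2, 4, -4]].
Leading principal minors: Δ₁ = 2, Δ₂ = -16, Δ₃ = 96.
The minors fit neither the all-positive nor the alternating-sign pattern, so H is indefinite: a saddle point.

saddle point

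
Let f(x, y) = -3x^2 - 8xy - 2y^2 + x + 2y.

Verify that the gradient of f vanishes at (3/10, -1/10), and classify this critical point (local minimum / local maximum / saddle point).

∇f = (-6x - 8y + 1, -8x - 4y + 2); substituting (3/10, -1/10) gives ∇f = (0, 0), so (3/10, -1/10) is indeed a critical point.
The Hessian of f is constant: H = [[-6, -8], [-8, -4]].
det(H) = (-6)·(-4) − (-8)² = -40.
Since det(H) < 0, H is indefinite and the critical point is a saddle point.

saddle point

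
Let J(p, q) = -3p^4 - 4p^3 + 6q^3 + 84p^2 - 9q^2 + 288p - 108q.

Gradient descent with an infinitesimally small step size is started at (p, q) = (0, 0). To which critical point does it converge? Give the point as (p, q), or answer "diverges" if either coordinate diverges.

(-2, 3)

J is separable, so gradient descent decouples: p follows -∂J/∂p, q follows -∂J/∂q.
∂J/∂p = -12(p - 4)(p + 2)(p + 3); at p=0 this is 288, so p decreases.
∂J/∂q = 18(q - 3)(q + 2); at q=0 this is -108, so q increases.
p converges to its nearest critical value -2 (a local min of the p-part); q converges to 3. The iterate converges to (-2, 3).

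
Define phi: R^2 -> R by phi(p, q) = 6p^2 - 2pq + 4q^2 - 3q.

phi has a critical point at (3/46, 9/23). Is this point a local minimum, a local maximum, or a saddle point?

local minimum

The Hessian of phi is constant: H = [[12, -2], [-2, 8]].
det(H) = 12·8 − (-2)² = 92.
det(H) > 0 and tr(H) = 20 > 0, so H is positive definite and the point is a local minimum.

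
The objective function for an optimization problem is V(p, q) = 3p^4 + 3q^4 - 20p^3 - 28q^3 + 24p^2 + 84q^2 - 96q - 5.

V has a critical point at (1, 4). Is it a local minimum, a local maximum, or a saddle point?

The mixed partial ∂²V/∂p∂q is 0, so the Hessian at any point is diag(V_pp, V_qq) = diag(12(3p^2 - 10p + 4), 12(3q^2 - 14q + 14)).
At (1, 4): H = diag(-36, 72).
The eigenvalues have opposite signs, so H is indefinite: a saddle point.

saddle point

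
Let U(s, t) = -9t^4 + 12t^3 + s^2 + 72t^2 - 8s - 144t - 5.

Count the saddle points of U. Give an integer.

U separates as a function of s plus a function of t, so ∇U=0 decouples.
∂U/∂s = 2(s - 4) = 0 at s ∈ {4}; ∂U/∂t = -36(t - 2)(t - 1)(t + 2) = 0 at t ∈ {-2, 1, 2}.
The Hessian is diagonal: diag(U_ss, U_tt). Second derivatives: U_ss(4)=2; U_tt(-2)=-432, U_tt(1)=108, U_tt(2)=-144.
Saddle points occur where the two diagonal entries have opposite signs: (4, -2), (4, 2). Count: 2.

2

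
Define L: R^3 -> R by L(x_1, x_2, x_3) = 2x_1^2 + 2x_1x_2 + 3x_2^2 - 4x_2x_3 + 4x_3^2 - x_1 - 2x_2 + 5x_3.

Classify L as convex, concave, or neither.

convex

L is quadratic, so its Hessian is the constant matrix H = [[4, 2, 0], [2, 6, -4], [0, -4, 8]].
Leading principal minors: 4, 20, 96.
All positive ⇒ H ≻ 0 ⇒ convex.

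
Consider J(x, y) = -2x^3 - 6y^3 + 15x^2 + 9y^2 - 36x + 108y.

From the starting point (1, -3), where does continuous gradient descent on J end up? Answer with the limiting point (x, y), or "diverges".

J is separable, so gradient descent decouples: x follows -∂J/∂x, y follows -∂J/∂y.
∂J/∂x = -6(x - 3)(x - 2); at x=1 this is -12, so x increases.
∂J/∂y = -18(y - 3)(y + 2); at y=-3 this is -108, so y increases.
x converges to its nearest critical value 2 (a local min of the x-part); y converges to -2. The iterate converges to (2, -2).

(2, -2)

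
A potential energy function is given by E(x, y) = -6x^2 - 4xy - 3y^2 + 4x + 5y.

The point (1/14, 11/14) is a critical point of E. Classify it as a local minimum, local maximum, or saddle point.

The Hessian of E is constant: H = [[-12, -4], [-4, -6]].
det(H) = (-12)·(-6) − (-4)² = 56.
det(H) > 0 and tr(H) = -18 < 0, so H is negative definite and the point is a local maximum.

local maximum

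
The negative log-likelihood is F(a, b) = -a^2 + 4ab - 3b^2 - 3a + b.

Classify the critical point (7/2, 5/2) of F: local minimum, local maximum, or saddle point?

saddle point

The Hessian of F is constant: H = [[-2, 4], [4, -6]].
det(H) = (-2)·(-6) − 4² = -4.
Since det(H) < 0, H is indefinite and the critical point is a saddle point.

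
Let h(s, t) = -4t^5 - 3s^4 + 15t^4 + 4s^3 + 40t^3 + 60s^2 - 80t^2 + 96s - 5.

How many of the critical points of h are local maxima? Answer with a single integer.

4

h separates as a function of s plus a function of t, so ∇h=0 decouples.
∂h/∂s = -12(s - 4)(s + 1)(s + 2) = 0 at s ∈ {-2, -1, 4}; ∂h/∂t = -20t(t - 4)(t - 1)(t + 2) = 0 at t ∈ {-2, 0, 1, 4}.
The Hessian is diagonal: diag(h_ss, h_tt). Second derivatives: h_ss(-2)=-72, h_ss(-1)=60, h_ss(4)=-360; h_tt(-2)=720, h_tt(0)=-160, h_tt(1)=180, h_tt(4)=-1440.
Local maxima occur where both diagonal entries negative: (-2, 0), (-2, 4), (4, 0), (4, 4). Count: 4.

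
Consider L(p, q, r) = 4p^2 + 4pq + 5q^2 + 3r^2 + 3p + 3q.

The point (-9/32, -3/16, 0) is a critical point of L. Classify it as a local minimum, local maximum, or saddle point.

The Hessian is constant: H = [[8, 4, 0], [4, 10, 0], [0, 0, 6]].
Leading principal minors: Δ₁ = 8, Δ₂ = 64, Δ₃ = 384.
All leading minors are positive, so H is positive definite: a local minimum.

local minimum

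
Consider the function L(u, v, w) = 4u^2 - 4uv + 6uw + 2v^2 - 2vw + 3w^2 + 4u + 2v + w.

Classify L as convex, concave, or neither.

L is quadratic, so its Hessian is the constant matrix H = [[8, -4, 6], [-4, 4, -2], [6, -2, 6]].
Leading principal minors: 8, 16, 16.
All positive ⇒ H ≻ 0 ⇒ convex.

convex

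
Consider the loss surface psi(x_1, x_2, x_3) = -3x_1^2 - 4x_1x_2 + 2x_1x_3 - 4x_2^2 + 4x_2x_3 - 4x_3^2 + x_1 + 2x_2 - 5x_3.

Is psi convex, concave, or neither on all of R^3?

concave

psi is quadratic, so its Hessian is the constant matrix H = [[-6, -4, 2], [-4, -8, 4], [2, 4, -8]].
Leading principal minors: -6, 32, -192.
Signs alternate −, +, − ⇒ H ≺ 0 ⇒ concave.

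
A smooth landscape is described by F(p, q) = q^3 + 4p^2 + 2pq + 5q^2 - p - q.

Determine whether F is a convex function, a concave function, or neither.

neither

The term q^3 is cubic, so the Hessian is not constant.
∂²F/∂q² = 6q + 10, which takes both signs as q varies (negative for sufficiently negative q). A diagonal entry of the Hessian changing sign means the Hessian is neither positive- nor negative-semidefinite on all of R^2.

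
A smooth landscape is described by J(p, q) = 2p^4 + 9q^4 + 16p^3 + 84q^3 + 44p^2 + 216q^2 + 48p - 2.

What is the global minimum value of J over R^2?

J(p,q) separates as A(p) + B(q) − 2, so its minimum is min A + min B − 2.
A'(p) = 8(p + 1)(p + 2)(p + 3) vanishes at p ∈ {-3, -2, -1}; B'(q) = 36q(q + 3)(q + 4) vanishes at q ∈ {-4, -3, 0}.
Local minima of A (where A''>0): A(-3)=-18, A(-1)=-18. Local minima of B: B(-4)=384, B(0)=0.
So the global minimum of J is A(-3) + B(0) − 2 = -18 + 0 − 2 = -20, attained at (-3, 0).

-20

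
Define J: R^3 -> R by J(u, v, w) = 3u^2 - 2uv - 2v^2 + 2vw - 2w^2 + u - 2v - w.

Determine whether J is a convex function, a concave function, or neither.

J is quadratic, so its Hessian is the constant matrix H = [[6, -2, 0], [-2, -4, 2], [0, 2, -4]].
Leading principal minors: 6, -28, 88.
Neither pattern holds ⇒ H is indefinite ⇒ neither convex nor concave.

neither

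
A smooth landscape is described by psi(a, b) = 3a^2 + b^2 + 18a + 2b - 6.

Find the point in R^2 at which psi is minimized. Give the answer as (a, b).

(-3, -1)

psi(a,b) separates as P(a) + Q(b) − 6, so its minimum is min P + min Q − 6.
P'(a) = 6a + 18 vanishes at a ∈ {-3}; Q'(b) = 2b + 2 vanishes at b ∈ {-1}.
Local minima of P (where P''>0): P(-3)=-27. Local minima of Q: Q(-1)=-1.
So the global minimum of psi is P(-3) + Q(-1) − 6 = -27 − 1 − 6 = -34, attained at (-3, -1).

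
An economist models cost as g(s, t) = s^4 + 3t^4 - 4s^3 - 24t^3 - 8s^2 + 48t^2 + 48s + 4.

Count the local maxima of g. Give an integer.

1

g separates as a function of s plus a function of t, so ∇g=0 decouples.
∂g/∂s = 4(s - 3)(s - 2)(s + 2) = 0 at s ∈ {-2, 2, 3}; ∂g/∂t = 12t(t - 4)(t - 2) = 0 at t ∈ {0, 2, 4}.
The Hessian is diagonal: diag(g_ss, g_tt). Second derivatives: g_ss(-2)=80, g_ss(2)=-16, g_ss(3)=20; g_tt(0)=96, g_tt(2)=-48, g_tt(4)=96.
Local maxima occur where both diagonal entries negative: (2, 2). Count: 1.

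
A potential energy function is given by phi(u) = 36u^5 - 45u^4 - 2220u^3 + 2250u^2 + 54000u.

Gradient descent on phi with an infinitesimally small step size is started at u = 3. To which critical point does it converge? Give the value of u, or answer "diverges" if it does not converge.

phi'(u) = 180(u - 5)(u - 4)(u + 3)(u + 5), so phi'(3) = 17280.
Gradient descent moves in the -phi' direction, i.e. u is decreasing.
The nearest critical point in that direction is u = -3, where phi'' = 20160 > 0 (a local minimum). The iterate converges there.

-3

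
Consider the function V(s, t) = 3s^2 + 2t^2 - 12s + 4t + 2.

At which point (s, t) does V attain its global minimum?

V(s,t) separates as P(s) + Q(t) + 2, so its minimum is min P + min Q + 2.
P'(s) = 6s - 12 vanishes at s ∈ {2}; Q'(t) = 4(t + 1) vanishes at t ∈ {-1}.
Local minima of P (where P''>0): P(2)=-12. Local minima of Q: Q(-1)=-2.
So the global minimum of V is P(2) + Q(-1) + 2 = -12 − 2 + 2 = -12, attained at (2, -1).

(2, -1)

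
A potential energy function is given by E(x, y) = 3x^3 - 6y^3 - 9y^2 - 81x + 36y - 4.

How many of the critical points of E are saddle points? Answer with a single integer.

2

E separates as a function of x plus a function of y, so ∇E=0 decouples.
∂E/∂x = 9(x - 3)(x + 3) = 0 at x ∈ {-3, 3}; ∂E/∂y = -18(y - 1)(y + 2) = 0 at y ∈ {-2, 1}.
The Hessian is diagonal: diag(E_xx, E_yy). Second derivatives: E_xx(-3)=-54, E_xx(3)=54; E_yy(-2)=54, E_yy(1)=-54.
Saddle points occur where the two diagonal entries have opposite signs: (-3, -2), (3, 1). Count: 2.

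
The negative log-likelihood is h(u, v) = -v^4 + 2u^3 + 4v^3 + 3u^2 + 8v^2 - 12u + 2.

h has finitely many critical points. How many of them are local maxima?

2

h separates as a function of u plus a function of v, so ∇h=0 decouples.
∂h/∂u = 6(u - 1)(u + 2) = 0 at u ∈ {-2, 1}; ∂h/∂v = -4v(v - 4)(v + 1) = 0 at v ∈ {-1, 0, 4}.
The Hessian is diagonal: diag(h_uu, h_vv). Second derivatives: h_uu(-2)=-18, h_uu(1)=18; h_vv(-1)=-20, h_vv(0)=16, h_vv(4)=-80.
Local maxima occur where both diagonal entries negative: (-2, -1), (-2, 4). Count: 2.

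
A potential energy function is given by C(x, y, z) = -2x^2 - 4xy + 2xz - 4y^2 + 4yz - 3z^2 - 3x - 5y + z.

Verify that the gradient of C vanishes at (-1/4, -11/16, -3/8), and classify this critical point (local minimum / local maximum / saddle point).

∇C = (-4x - 4y + 2z - 3, -4x - 8y + 4z - 5, 2x + 4y - 6z + 1); substituting (-1/4, -11/16, -3/8) gives ∇C = (0, 0, 0), so (-1/4, -11/16, -3/8) is indeed a critical point.
The Hessian is constant: H = [[-4, -4, 2], [-4, -8, 4], [2, 4, -6]].
Leading principal minors: Δ₁ = -4, Δ₂ = 16, Δ₃ = -64.
The minors alternate sign starting negative (−, +, −), so H is negative definite: a local maximum.

local maximum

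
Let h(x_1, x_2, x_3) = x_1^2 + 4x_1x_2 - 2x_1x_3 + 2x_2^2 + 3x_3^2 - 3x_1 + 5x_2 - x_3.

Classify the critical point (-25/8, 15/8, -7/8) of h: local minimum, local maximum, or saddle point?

The Hessian is constant: H = [[2, 4, -2], [4, 4, 0], [-2, 0, 6]].
Leading principal minors: Δ₁ = 2, Δ₂ = -8, Δ₃ = -64.
The minors fit neither the all-positive nor the alternating-sign pattern, so H is indefinite: a saddle point.

saddle point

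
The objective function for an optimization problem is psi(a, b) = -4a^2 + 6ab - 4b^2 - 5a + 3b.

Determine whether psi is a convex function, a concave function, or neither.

concave

psi is quadratic, so its Hessian is the constant matrix H = [[-8, 6], [6, -8]].
det(H) = 28, tr(H) = -16.
det(H) > 0 and tr(H) < 0, so H is negative definite everywhere: concave.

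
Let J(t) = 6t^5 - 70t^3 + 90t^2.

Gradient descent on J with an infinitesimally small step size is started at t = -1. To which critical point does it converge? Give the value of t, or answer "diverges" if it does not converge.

0

J'(t) = 30t(t - 2)(t - 1)(t + 3), so J'(-1) = -360.
Gradient descent moves in the -J' direction, i.e. t is increasing.
The nearest critical point in that direction is t = 0, where J'' = 180 > 0 (a local minimum). The iterate converges there.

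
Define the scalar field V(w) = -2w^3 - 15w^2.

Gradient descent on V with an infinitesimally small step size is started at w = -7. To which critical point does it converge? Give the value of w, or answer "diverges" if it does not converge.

V'(w) = -6w(w + 5), so V'(-7) = -84.
Gradient descent moves in the -V' direction, i.e. w is increasing.
The nearest critical point in that direction is w = -5, where V'' = 30 > 0 (a local minimum). The iterate converges there.

-5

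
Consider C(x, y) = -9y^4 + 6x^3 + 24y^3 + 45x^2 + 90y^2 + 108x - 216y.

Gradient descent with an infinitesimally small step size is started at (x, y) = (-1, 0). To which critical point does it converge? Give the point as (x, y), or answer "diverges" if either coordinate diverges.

C is separable, so gradient descent decouples: x follows -∂C/∂x, y follows -∂C/∂y.
∂C/∂x = 18(x + 2)(x + 3); at x=-1 this is 36, so x decreases.
∂C/∂y = -36(y - 3)(y - 1)(y + 2); at y=0 this is -216, so y increases.
x converges to its nearest critical value -2 (a local min of the x-part); y converges to 1. The iterate converges to (-2, 1).

(-2, 1)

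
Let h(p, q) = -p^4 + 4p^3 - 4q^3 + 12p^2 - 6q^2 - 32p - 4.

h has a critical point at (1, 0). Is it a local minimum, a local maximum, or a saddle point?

saddle point

The mixed partial ∂²h/∂p∂q is 0, so the Hessian at any point is diag(h_pp, h_qq) = diag(12(-p^2 + 2p + 2), -12(2q + 1)).
At (1, 0): H = diag(36, -12).
The eigenvalues have opposite signs, so H is indefinite: a saddle point.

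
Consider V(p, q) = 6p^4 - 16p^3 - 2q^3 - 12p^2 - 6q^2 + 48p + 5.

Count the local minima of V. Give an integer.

2

V separates as a function of p plus a function of q, so ∇V=0 decouples.
∂V/∂p = 24(p - 2)(p - 1)(p + 1) = 0 at p ∈ {-1, 1, 2}; ∂V/∂q = -6q(q + 2) = 0 at q ∈ {-2, 0}.
The Hessian is diagonal: diag(V_pp, V_qq). Second derivatives: V_pp(-1)=144, V_pp(1)=-48, V_pp(2)=72; V_qq(-2)=12, V_qq(0)=-12.
Local minima occur where both diagonal entries positive: (-1, -2), (2, -2). Count: 2.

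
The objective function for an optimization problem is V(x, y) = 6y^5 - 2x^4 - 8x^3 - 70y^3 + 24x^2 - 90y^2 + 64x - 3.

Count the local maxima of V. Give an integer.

4

V separates as a function of x plus a function of y, so ∇V=0 decouples.
∂V/∂x = -8(x - 2)(x + 1)(x + 4) = 0 at x ∈ {-4, -1, 2}; ∂V/∂y = 30y(y - 3)(y + 1)(y + 2) = 0 at y ∈ {-2, -1, 0, 3}.
The Hessian is diagonal: diag(V_xx, V_yy). Second derivatives: V_xx(-4)=-144, V_xx(-1)=72, V_xx(2)=-144; V_yy(-2)=-300, V_yy(-1)=120, V_yy(0)=-180, V_yy(3)=1800.
Local maxima occur where both diagonal entries negative: (-4, -2), (-4, 0), (2, -2), (2, 0). Count: 4.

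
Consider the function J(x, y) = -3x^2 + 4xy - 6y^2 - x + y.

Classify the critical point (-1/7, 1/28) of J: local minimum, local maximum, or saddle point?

The Hessian of J is constant: H = [[-6, 4], [4, -12]].
det(H) = (-6)·(-12) − 4² = 56.
det(H) > 0 and tr(H) = -18 < 0, so H is negative definite and the point is a local maximum.

local maximum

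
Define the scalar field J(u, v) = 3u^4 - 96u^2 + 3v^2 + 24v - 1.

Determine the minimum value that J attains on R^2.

J(u,v) separates as P(u) + Q(v) − 1, so its minimum is min P + min Q − 1.
P'(u) = 12u(u - 4)(u + 4) vanishes at u ∈ {-4, 0, 4}; Q'(v) = 6v + 24 vanishes at v ∈ {-4}.
Local minima of P (where P''>0): P(-4)=-768, P(4)=-768. Local minima of Q: Q(-4)=-48.
So the global minimum of J is P(-4) + Q(-4) − 1 = -768 − 48 − 1 = -817, attained at (-4, -4).

-817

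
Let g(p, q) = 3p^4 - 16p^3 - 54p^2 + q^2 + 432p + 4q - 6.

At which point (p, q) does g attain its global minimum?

(-3, -2)

g(p,q) separates as A(p) + B(q) − 6, so its minimum is min A + min B − 6.
A'(p) = 12(p - 4)(p - 3)(p + 3) vanishes at p ∈ {-3, 3, 4}; B'(q) = 2q + 4 vanishes at q ∈ {-2}.
Local minima of A (where A''>0): A(-3)=-1107, A(4)=608. Local minima of B: B(-2)=-4.
So the global minimum of g is A(-3) + B(-2) − 6 = -1107 − 4 − 6 = -1117, attained at (-3, -2).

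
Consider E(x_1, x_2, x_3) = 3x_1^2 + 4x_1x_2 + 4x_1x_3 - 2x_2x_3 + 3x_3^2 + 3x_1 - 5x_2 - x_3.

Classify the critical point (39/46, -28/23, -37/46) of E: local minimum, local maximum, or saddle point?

The Hessian is constant: H = [[6, 4, 4], [4, 0, -2], [4, -2, 6]].
Leading principal minors: Δ₁ = 6, Δ₂ = -16, Δ₃ = -184.
The minors fit neither the all-positive nor the alternating-sign pattern, so H is indefinite: a saddle point.

saddle point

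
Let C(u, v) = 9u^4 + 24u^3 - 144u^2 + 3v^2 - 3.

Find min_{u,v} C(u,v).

-1539

C(u,v) separates as P(u) + Q(v) − 3, so its minimum is min P + min Q − 3.
P'(u) = 36u(u - 2)(u + 4) vanishes at u ∈ {-4, 0, 2}; Q'(v) = 6v vanishes at v ∈ {0}.
Local minima of P (where P''>0): P(-4)=-1536, P(2)=-240. Local minima of Q: Q(0)=0.
So the global minimum of C is P(-4) + Q(0) − 3 = -1536 + 0 − 3 = -1539, attained at (-4, 0).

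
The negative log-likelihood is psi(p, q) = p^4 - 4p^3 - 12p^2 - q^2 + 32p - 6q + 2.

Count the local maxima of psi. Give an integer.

psi separates as a function of p plus a function of q, so ∇psi=0 decouples.
∂psi/∂p = 4(p - 4)(p - 1)(p + 2) = 0 at p ∈ {-2, 1, 4}; ∂psi/∂q = -2(q + 3) = 0 at q ∈ {-3}.
The Hessian is diagonal: diag(psi_pp, psi_qq). Second derivatives: psi_pp(-2)=72, psi_pp(1)=-36, psi_pp(4)=72; psi_qq(-3)=-2.
Local maxima occur where both diagonal entries negative: (1, -3). Count: 1.

1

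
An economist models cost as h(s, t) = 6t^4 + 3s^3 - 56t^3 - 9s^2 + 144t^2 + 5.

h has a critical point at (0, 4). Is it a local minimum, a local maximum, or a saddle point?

saddle point

The mixed partial ∂²h/∂s∂t is 0, so the Hessian at any point is diag(h_ss, h_tt) = diag(18(s - 1), 24(3t^2 - 14t + 12)).
At (0, 4): H = diag(-18, 96).
The eigenvalues have opposite signs, so H is indefinite: a saddle point.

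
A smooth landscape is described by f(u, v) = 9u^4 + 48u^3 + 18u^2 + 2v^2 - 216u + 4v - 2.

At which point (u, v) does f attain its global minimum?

f(u,v) separates as P(u) + Q(v) − 2, so its minimum is min P + min Q − 2.
P'(u) = 36(u - 1)(u + 2)(u + 3) vanishes at u ∈ {-3, -2, 1}; Q'(v) = 4v + 4 vanishes at v ∈ {-1}.
Local minima of P (where P''>0): P(-3)=243, P(1)=-141. Local minima of Q: Q(-1)=-2.
So the global minimum of f is P(1) + Q(-1) − 2 = -141 − 2 − 2 = -145, attained at (1, -1).

(1, -1)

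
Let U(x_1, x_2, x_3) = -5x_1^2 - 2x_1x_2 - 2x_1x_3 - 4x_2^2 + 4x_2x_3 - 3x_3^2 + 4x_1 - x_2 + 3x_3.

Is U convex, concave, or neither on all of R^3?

concave

U is quadratic, so its Hessian is the constant matrix H = [[-10, -2, -2], [-2, -8, 4], [-2, 4, -6]].
Leading principal minors: -10, 76, -232.
Signs alternate −, +, − ⇒ H ≺ 0 ⇒ concave.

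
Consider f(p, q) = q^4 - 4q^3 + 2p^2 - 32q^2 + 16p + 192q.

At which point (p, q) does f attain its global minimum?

(-4, -4)

f(p,q) separates as A(p) + B(q), so its minimum is min A + min B.
A'(p) = 4p + 16 vanishes at p ∈ {-4}; B'(q) = 4(q - 4)(q - 3)(q + 4) vanishes at q ∈ {-4, 3, 4}.
Local minima of A (where A''>0): A(-4)=-32. Local minima of B: B(-4)=-768, B(4)=256.
So the global minimum of f is A(-4) + B(-4) = -32 − 768 = -800, attained at (-4, -4).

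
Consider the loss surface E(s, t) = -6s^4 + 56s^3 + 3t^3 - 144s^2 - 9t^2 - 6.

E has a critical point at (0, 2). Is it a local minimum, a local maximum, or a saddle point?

saddle point

The mixed partial ∂²E/∂s∂t is 0, so the Hessian at any point is diag(E_ss, E_tt) = diag(24(-3s^2 + 14s - 12), 18(t - 1)).
At (0, 2): H = diag(-288, 18).
The eigenvalues have opposite signs, so H is indefinite: a saddle point.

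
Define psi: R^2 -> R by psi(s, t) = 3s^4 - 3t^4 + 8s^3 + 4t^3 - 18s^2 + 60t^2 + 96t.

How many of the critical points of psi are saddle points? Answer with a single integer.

psi separates as a function of s plus a function of t, so ∇psi=0 decouples.
∂psi/∂s = 12s(s - 1)(s + 3) = 0 at s ∈ {-3, 0, 1}; ∂psi/∂t = -12(t - 4)(t + 1)(t + 2) = 0 at t ∈ {-2, -1, 4}.
The Hessian is diagonal: diag(psi_ss, psi_tt). Second derivatives: psi_ss(-3)=144, psi_ss(0)=-36, psi_ss(1)=48; psi_tt(-2)=-72, psi_tt(-1)=60, psi_tt(4)=-360.
Saddle points occur where the two diagonal entries have opposite signs: (-3, -2), (-3, 4), (0, -1), (1, -2), (1, 4). Count: 5.

5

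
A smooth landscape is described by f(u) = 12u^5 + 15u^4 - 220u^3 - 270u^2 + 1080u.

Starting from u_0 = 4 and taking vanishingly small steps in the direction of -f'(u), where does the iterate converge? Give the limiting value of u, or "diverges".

3

f'(u) = 60(u - 3)(u - 1)(u + 2)(u + 3), so f'(4) = 7560.
Gradient descent moves in the -f' direction, i.e. u is decreasing.
The nearest critical point in that direction is u = 3, where f'' = 3600 > 0 (a local minimum). The iterate converges there.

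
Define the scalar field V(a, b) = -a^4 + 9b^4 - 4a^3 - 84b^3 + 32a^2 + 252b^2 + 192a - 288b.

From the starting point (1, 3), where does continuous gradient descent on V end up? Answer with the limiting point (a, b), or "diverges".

(-3, 4)

V is separable, so gradient descent decouples: a follows -∂V/∂a, b follows -∂V/∂b.
∂V/∂a = -4(a - 4)(a + 3)(a + 4); at a=1 this is 240, so a decreases.
∂V/∂b = 36(b - 4)(b - 2)(b - 1); at b=3 this is -72, so b increases.
a converges to its nearest critical value -3 (a local min of the a-part); b converges to 4. The iterate converges to (-3, 4).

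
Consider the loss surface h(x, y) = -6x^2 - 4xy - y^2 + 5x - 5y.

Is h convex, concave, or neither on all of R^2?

h is quadratic, so its Hessian is the constant matrix H = [[-12, -4], [-4, -2]].
det(H) = 8, tr(H) = -14.
det(H) > 0 and tr(H) < 0, so H is negative definite everywhere: concave.

concave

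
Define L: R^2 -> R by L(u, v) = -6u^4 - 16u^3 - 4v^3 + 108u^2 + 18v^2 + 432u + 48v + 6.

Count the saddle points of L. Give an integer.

L separates as a function of u plus a function of v, so ∇L=0 decouples.
∂L/∂u = -24(u - 3)(u + 2)(u + 3) = 0 at u ∈ {-3, -2, 3}; ∂L/∂v = -12(v - 4)(v + 1) = 0 at v ∈ {-1, 4}.
The Hessian is diagonal: diag(L_uu, L_vv). Second derivatives: L_uu(-3)=-144, L_uu(-2)=120, L_uu(3)=-720; L_vv(-1)=60, L_vv(4)=-60.
Saddle points occur where the two diagonal entries have opposite signs: (-3, -1), (-2, 4), (3, -1). Count: 3.

3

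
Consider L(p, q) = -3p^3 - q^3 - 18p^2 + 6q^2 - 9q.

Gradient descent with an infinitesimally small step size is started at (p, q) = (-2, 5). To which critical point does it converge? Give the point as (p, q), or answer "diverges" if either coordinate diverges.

L is separable, so gradient descent decouples: p follows -∂L/∂p, q follows -∂L/∂q.
∂L/∂p = -9p(p + 4); at p=-2 this is 36, so p decreases.
∂L/∂q = -3(q - 3)(q - 1); at q=5 this is -24, so q increases.
The q-coordinate has no critical point in that direction and runs off to infinity.

diverges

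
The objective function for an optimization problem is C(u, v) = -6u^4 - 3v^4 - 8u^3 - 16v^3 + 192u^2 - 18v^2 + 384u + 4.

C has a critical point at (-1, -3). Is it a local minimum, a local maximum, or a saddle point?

The mixed partial ∂²C/∂u∂v is 0, so the Hessian at any point is diag(C_uu, C_vv) = diag(24(-3u^2 - 2u + 16), -12(3v^2 + 8v + 3)).
At (-1, -3): H = diag(360, -72).
The eigenvalues have opposite signs, so H is indefinite: a saddle point.

saddle point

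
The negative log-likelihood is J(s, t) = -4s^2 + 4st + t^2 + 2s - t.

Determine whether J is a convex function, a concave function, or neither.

J is quadratic, so its Hessian is the constant matrix H = [[-8, 4], [4, 2]].
det(H) = -32, tr(H) = -6.
det(H) < 0, so H is indefinite: neither convex nor concave.

neither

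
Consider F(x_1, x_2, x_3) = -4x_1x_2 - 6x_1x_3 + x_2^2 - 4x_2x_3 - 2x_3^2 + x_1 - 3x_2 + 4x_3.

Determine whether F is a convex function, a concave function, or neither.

neither

F is quadratic, so its Hessian is the constant matrix H = [[0, -4, -6], [-4, 2, -4], [-6, -4, -4]].
Leading principal minors: 0, -16, -200.
Neither pattern holds ⇒ H is indefinite ⇒ neither convex nor concave.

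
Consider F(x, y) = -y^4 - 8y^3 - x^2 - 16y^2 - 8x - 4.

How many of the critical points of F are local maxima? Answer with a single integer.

F separates as a function of x plus a function of y, so ∇F=0 decouples.
∂F/∂x = -2(x + 4) = 0 at x ∈ {-4}; ∂F/∂y = -4y(y + 2)(y + 4) = 0 at y ∈ {-4, -2, 0}.
The Hessian is diagonal: diag(F_xx, F_yy). Second derivatives: F_xx(-4)=-2; F_yy(-4)=-32, F_yy(-2)=16, F_yy(0)=-32.
Local maxima occur where both diagonal entries negative: (-4, -4), (-4, 0). Count: 2.

2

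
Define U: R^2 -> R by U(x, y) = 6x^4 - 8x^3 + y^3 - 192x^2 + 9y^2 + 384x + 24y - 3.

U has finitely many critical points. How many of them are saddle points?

U separates as a function of x plus a function of y, so ∇U=0 decouples.
∂U/∂x = 24(x - 4)(x - 1)(x + 4) = 0 at x ∈ {-4, 1, 4}; ∂U/∂y = 3(y + 2)(y + 4) = 0 at y ∈ {-4, -2}.
The Hessian is diagonal: diag(U_xx, U_yy). Second derivatives: U_xx(-4)=960, U_xx(1)=-360, U_xx(4)=576; U_yy(-4)=-6, U_yy(-2)=6.
Saddle points occur where the two diagonal entries have opposite signs: (-4, -4), (1, -2), (4, -4). Count: 3.

3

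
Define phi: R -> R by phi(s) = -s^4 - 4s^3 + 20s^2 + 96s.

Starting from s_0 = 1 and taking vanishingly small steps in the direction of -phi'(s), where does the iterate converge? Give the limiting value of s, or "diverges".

-2

phi'(s) = -4(s - 3)(s + 2)(s + 4), so phi'(1) = 120.
Gradient descent moves in the -phi' direction, i.e. s is decreasing.
The nearest critical point in that direction is s = -2, where phi'' = 40 > 0 (a local minimum). The iterate converges there.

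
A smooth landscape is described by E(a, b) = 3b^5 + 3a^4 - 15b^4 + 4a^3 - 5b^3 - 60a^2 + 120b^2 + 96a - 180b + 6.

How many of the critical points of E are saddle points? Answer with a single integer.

6

E separates as a function of a plus a function of b, so ∇E=0 decouples.
∂E/∂a = 12(a - 2)(a - 1)(a + 4) = 0 at a ∈ {-4, 1, 2}; ∂E/∂b = 15(b - 3)(b - 2)(b - 1)(b + 2) = 0 at b ∈ {-2, 1, 2, 3}.
The Hessian is diagonal: diag(E_aa, E_bb). Second derivatives: E_aa(-4)=360, E_aa(1)=-60, E_aa(2)=72; E_bb(-2)=-900, E_bb(1)=90, E_bb(2)=-60, E_bb(3)=150.
Saddle points occur where the two diagonal entries have opposite signs: (-4, -2), (-4, 2), (1, 1), (1, 3), (2, -2), (2, 2). Count: 6.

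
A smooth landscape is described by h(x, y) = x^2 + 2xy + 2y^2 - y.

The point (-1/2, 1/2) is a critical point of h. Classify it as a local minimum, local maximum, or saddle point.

The Hessian of h is constant: H = [[2, 2], [2, 4]].
det(H) = 2·4 − 2² = 4.
det(H) > 0 and tr(H) = 6 > 0, so H is positive definite and the point is a local minimum.

local minimum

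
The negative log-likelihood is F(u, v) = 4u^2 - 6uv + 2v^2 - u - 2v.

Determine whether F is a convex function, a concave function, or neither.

F is quadratic, so its Hessian is the constant matrix H = [[8, -6], [-6, 4]].
det(H) = -4, tr(H) = 12.
det(H) < 0, so H is indefinite: neither convex nor concave.

neither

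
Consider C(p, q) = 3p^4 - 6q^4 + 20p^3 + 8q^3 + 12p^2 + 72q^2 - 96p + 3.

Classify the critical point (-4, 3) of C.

The mixed partial ∂²C/∂p∂q is 0, so the Hessian at any point is diag(C_pp, C_qq) = diag(12(3p^2 + 10p + 2), 24(-3q^2 + 2q + 6)).
At (-4, 3): H = diag(120, -360).
The eigenvalues have opposite signs, so H is indefinite: a saddle point.

saddle point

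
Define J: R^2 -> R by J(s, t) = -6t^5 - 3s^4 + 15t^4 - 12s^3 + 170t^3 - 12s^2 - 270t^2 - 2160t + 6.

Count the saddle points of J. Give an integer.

6

J separates as a function of s plus a function of t, so ∇J=0 decouples.
∂J/∂s = -12s(s + 1)(s + 2) = 0 at s ∈ {-2, -1, 0}; ∂J/∂t = -30(t - 4)(t - 3)(t + 2)(t + 3) = 0 at t ∈ {-3, -2, 3, 4}.
The Hessian is diagonal: diag(J_ss, J_tt). Second derivatives: J_ss(-2)=-24, J_ss(-1)=12, J_ss(0)=-24; J_tt(-3)=1260, J_tt(-2)=-900, J_tt(3)=900, J_tt(4)=-1260.
Saddle points occur where the two diagonal entries have opposite signs: (-2, -3), (-2, 3), (-1, -2), (-1, 4), (0, -3), (0, 3). Count: 6.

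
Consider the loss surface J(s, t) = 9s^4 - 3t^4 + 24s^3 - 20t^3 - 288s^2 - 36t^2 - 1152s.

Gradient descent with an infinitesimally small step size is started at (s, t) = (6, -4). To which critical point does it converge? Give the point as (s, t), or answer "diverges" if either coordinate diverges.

diverges

J is separable, so gradient descent decouples: s follows -∂J/∂s, t follows -∂J/∂t.
∂J/∂s = 36(s - 4)(s + 2)(s + 4); at s=6 this is 5760, so s decreases.
∂J/∂t = -12t(t + 2)(t + 3); at t=-4 this is 96, so t decreases.
The t-coordinate has no critical point in that direction and runs off to infinity.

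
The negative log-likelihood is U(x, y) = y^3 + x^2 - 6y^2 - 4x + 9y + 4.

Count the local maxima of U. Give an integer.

U separates as a function of x plus a function of y, so ∇U=0 decouples.
∂U/∂x = 2(x - 2) = 0 at x ∈ {2}; ∂U/∂y = 3(y - 3)(y - 1) = 0 at y ∈ {1, 3}.
The Hessian is diagonal: diag(U_xx, U_yy). Second derivatives: U_xx(2)=2; U_yy(1)=-6, U_yy(3)=6.
Local maxima occur where both diagonal entries negative: none. Count: 0.

0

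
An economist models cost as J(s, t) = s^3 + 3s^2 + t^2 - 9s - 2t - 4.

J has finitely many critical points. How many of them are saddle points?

J separates as a function of s plus a function of t, so ∇J=0 decouples.
∂J/∂s = 3(s - 1)(s + 3) = 0 at s ∈ {-3, 1}; ∂J/∂t = 2(t - 1) = 0 at t ∈ {1}.
The Hessian is diagonal: diag(J_ss, J_tt). Second derivatives: J_ss(-3)=-12, J_ss(1)=12; J_tt(1)=2.
Saddle points occur where the two diagonal entries have opposite signs: (-3, 1). Count: 1.

1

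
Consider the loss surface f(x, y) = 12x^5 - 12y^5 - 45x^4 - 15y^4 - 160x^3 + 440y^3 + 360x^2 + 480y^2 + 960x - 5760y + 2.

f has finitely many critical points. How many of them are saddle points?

8

f separates as a function of x plus a function of y, so ∇f=0 decouples.
∂f/∂x = 60(x - 4)(x - 2)(x + 1)(x + 2) = 0 at x ∈ {-2, -1, 2, 4}; ∂f/∂y = -60(y - 4)(y - 2)(y + 3)(y + 4) = 0 at y ∈ {-4, -3, 2, 4}.
The Hessian is diagonal: diag(f_xx, f_yy). Second derivatives: f_xx(-2)=-1440, f_xx(-1)=900, f_xx(2)=-1440, f_xx(4)=3600; f_yy(-4)=2880, f_yy(-3)=-2100, f_yy(2)=3600, f_yy(4)=-6720.
Saddle points occur where the two diagonal entries have opposite signs: (-2, -4), (-2, 2), (-1, -3), (-1, 4), (2, -4), (2, 2), (4, -3), (4, 4). Count: 8.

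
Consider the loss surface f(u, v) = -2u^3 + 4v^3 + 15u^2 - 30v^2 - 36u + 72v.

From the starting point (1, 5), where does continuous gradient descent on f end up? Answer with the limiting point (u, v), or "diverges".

f is separable, so gradient descent decouples: u follows -∂f/∂u, v follows -∂f/∂v.
∂f/∂u = -6(u - 3)(u - 2); at u=1 this is -12, so u increases.
∂f/∂v = 12(v - 3)(v - 2); at v=5 this is 72, so v decreases.
u converges to its nearest critical value 2 (a local min of the u-part); v converges to 3. The iterate converges to (2, 3).

(2, 3)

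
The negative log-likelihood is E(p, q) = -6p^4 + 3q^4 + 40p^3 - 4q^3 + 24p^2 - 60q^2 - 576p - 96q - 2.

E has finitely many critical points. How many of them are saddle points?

E separates as a function of p plus a function of q, so ∇E=0 decouples.
∂E/∂p = -24(p - 4)(p - 3)(p + 2) = 0 at p ∈ {-2, 3, 4}; ∂E/∂q = 12(q - 4)(q + 1)(q + 2) = 0 at q ∈ {-2, -1, 4}.
The Hessian is diagonal: diag(E_pp, E_qq). Second derivatives: E_pp(-2)=-720, E_pp(3)=120, E_pp(4)=-144; E_qq(-2)=72, E_qq(-1)=-60, E_qq(4)=360.
Saddle points occur where the two diagonal entries have opposite signs: (-2, -2), (-2, 4), (3, -1), (4, -2), (4, 4). Count: 5.

5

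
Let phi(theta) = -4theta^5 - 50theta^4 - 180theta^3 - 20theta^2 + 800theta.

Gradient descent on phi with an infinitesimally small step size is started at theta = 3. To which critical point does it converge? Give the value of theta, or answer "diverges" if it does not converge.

diverges

phi'(theta) = -20(theta - 1)(theta + 2)(theta + 4)(theta + 5), so phi'(3) = -11200.
Gradient descent moves in the -phi' direction, i.e. theta is increasing.
There is no critical point above theta=3, and phi' keeps the same sign, so the iterate runs off to +∞.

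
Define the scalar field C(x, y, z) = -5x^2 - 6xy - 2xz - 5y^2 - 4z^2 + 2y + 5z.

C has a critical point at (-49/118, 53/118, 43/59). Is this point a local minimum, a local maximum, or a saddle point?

The Hessian is constant: H = [[-10, -6, -2], [-6, -10, 0], [-2, 0, -8]].
Leading principal minors: Δ₁ = -10, Δ₂ = 64, Δ₃ = -472.
The minors alternate sign starting negative (−, +, −), so H is negative definite: a local maximum.

local maximum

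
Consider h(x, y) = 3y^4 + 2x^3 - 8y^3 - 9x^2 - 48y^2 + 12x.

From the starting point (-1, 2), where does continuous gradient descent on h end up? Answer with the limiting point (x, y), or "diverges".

diverges

h is separable, so gradient descent decouples: x follows -∂h/∂x, y follows -∂h/∂y.
∂h/∂x = 6(x - 2)(x - 1); at x=-1 this is 36, so x decreases.
∂h/∂y = 12y(y - 4)(y + 2); at y=2 this is -192, so y increases.
The x-coordinate has no critical point in that direction and runs off to infinity.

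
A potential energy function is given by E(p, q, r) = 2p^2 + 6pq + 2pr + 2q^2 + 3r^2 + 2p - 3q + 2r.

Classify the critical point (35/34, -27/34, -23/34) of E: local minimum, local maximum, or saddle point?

saddle point

The Hessian is constant: H = [[4, 6, 2], [6, 4, 0], [2, 0, 6]].
Leading principal minors: Δ₁ = 4, Δ₂ = -20, Δ₃ = -136.
The minors fit neither the all-positive nor the alternating-sign pattern, so H is indefinite: a saddle point.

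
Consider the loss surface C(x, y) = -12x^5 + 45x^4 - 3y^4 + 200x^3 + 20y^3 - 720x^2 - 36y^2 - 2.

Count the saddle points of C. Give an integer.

6

C separates as a function of x plus a function of y, so ∇C=0 decouples.
∂C/∂x = -60x(x - 4)(x - 2)(x + 3) = 0 at x ∈ {-3, 0, 2, 4}; ∂C/∂y = -12y(y - 3)(y - 2) = 0 at y ∈ {0, 2, 3}.
The Hessian is diagonal: diag(C_xx, C_yy). Second derivatives: C_xx(-3)=6300, C_xx(0)=-1440, C_xx(2)=1200, C_xx(4)=-3360; C_yy(0)=-72, C_yy(2)=24, C_yy(3)=-36.
Saddle points occur where the two diagonal entries have opposite signs: (-3, 0), (-3, 3), (0, 2), (2, 0), (2, 3), (4, 2). Count: 6.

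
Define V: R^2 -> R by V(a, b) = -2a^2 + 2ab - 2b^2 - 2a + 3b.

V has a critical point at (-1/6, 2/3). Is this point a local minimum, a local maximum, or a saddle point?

local maximum

The Hessian of V is constant: H = [[-4, 2], [2, -4]].
det(H) = (-4)·(-4) − 2² = 12.
det(H) > 0 and tr(H) = -8 < 0, so H is negative definite and the point is a local maximum.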